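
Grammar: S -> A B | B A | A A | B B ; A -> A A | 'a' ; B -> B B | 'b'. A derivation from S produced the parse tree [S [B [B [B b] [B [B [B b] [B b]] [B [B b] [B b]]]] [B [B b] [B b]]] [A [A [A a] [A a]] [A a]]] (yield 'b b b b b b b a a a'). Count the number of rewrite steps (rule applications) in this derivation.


Every bracketed nonterminal node [X ...] in the tree is produced by exactly one rule application.
Reading the tree off as a leftmost derivation:
  Step 1: S  =>  B A   (applied S -> B A)
  Step 2: B A  =>  B B A   (applied B -> B B)
  Step 3: B B A  =>  B B B A   (applied B -> B B)
  Step 4: B B B A  =>  b B B A   (applied B -> b)
  Step 5: b B B A  =>  b B B B A   (applied B -> B B)
  Step 6: b B B B A  =>  b B B B B A   (applied B -> B B)
  Step 7: b B B B B A  =>  b b B B B A   (applied B -> b)
  Step 8: b b B B B A  =>  b b b B B A   (applied B -> b)
  Step 9: b b b B B A  =>  b b b B B B A   (applied B -> B B)
  Step 10: b b b B B B A  =>  b b b b B B A   (applied B -> b)
  Step 11: b b b b B B A  =>  b b b b b B A   (applied B -> b)
  Step 12: b b b b b B A  =>  b b b b b B B A   (applied B -> B B)
  Step 13: b b b b b B B A  =>  b b b b b b B A   (applied B -> b)
  Step 14: b b b b b b B A  =>  b b b b b b b A   (applied B -> b)
  Step 15: b b b b b b b A  =>  b b b b b b b A A   (applied A -> A A)
  Step 16: b b b b b b b A A  =>  b b b b b b b A A A   (applied A -> A A)
  Step 17: b b b b b b b A A A  =>  b b b b b b b a A A   (applied A -> a)
  Step 18: b b b b b b b a A A  =>  b b b b b b b a a A   (applied A -> a)
  Step 19: b b b b b b b a a A  =>  b b b b b b b a a a   (applied A -> a)
Final yield: b b b b b b b a a a
Total rewrite steps: 19

19


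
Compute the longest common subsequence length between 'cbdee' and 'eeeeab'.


DP table for LCS of 'cbdee' and 'eeeeab':
       e  e  e  e  a  b
    0  0  0  0  0  0  0
  c 0  0  0  0  0  0  0
  b 0  0  0  0  0  0  1
  d 0  0  0  0  0  0  1
  e 0  1  1  1  1  1  1
  e 0  1  2  2  2  2  2
LCS: 'ee'
LCS length = 2

2


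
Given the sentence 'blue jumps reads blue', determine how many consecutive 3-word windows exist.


Word trigrams from [4] words:
  Trigram 1: (blue jumps reads)
  Trigram 2: (jumps reads blue)
Total word trigrams: 4 - 2 = 2

2


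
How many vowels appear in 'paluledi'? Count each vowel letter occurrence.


Scanning each character of 'paluledi':
  Position 1: 'p' -> consonant (running count: 0)
  Position 2: 'a' -> vowel (running count: 1)
  Position 3: 'l' -> consonant (running count: 1)
  Position 4: 'u' -> vowel (running count: 2)
  Position 5: 'l' -> consonant (running count: 2)
  Position 6: 'e' -> vowel (running count: 3)
  Position 7: 'd' -> consonant (running count: 3)
  Position 8: 'i' -> vowel (running count: 4)
Total vowels: 4

4


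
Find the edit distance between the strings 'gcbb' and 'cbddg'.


Building DP table for s1='gcbb' (len 4) and s2='cbddg' (len 5):
       c  b  d  d  g
    0  1  2  3  4  5
  g 1  1  2  3  4  4
  c 2  1  2  3  4  5
  b 3  2  1  2  3  4
  b 4  3  2  2  3  4
Edit distance = dp[4][5] = 4

4


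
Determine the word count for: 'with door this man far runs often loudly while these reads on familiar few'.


Counting words by splitting on spaces:
  Word 1: 'with'
  Word 2: 'door'
  Word 3: 'this'
  Word 4: 'man'
  Word 5: 'far'
  Word 6: 'runs'
  Word 7: 'often'
  Word 8: 'loudly'
  Word 9: 'while'
  Word 10: 'these'
  Word 11: 'reads'
  Word 12: 'on'
  Word 13: 'familiar'
  Word 14: 'few'
Total words: 14

14


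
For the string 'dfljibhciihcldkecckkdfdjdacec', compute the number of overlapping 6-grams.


String 'dfljibhciihcldkecckkdfdjdacec' has length L = 29.
Number of overlapping n-grams = L - n + 1
Substituting: 29 - 6 + 1 = 24

24


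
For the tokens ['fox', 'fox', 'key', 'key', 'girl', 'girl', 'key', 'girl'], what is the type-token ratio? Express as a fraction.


Tokens: 8
Unique types: ('fox', 'girl', 'key') = 3
TTR = 3/8
Already in lowest terms.

3/8


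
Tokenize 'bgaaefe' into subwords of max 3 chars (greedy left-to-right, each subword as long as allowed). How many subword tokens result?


'bgaaefe' has 7 characters.
Chunking with max size 3:
  Chunk 1: 'bga' (positions 0-2)
  Chunk 2: 'aef' (positions 3-5)
  Chunk 3: 'e' (positions 6-6)
Total chunks: ceil(7 / 3) = 3

3


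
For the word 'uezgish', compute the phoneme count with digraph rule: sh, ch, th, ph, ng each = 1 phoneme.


Parsing 'uezgish' greedily, digraphs first:
  'u' -> vowel phoneme (phonemes so far: 1)
  'e' -> vowel phoneme (phonemes so far: 2)
  'z' -> consonant phoneme (phonemes so far: 3)
  'g' -> consonant phoneme (phonemes so far: 4)
  'i' -> vowel phoneme (phonemes so far: 5)
  'sh' -> digraph (1 consonant phoneme) (phonemes so far: 6)
Total phonemes: 6

6


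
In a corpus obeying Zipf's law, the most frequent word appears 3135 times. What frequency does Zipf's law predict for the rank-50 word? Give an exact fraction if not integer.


Zipf's law: freq(rank) = f1 / rank
f1 = 3135, rank = 50
freq = 3135 / 50
GCD(3135, 50) = 5
Simplified: 627/10

627/10


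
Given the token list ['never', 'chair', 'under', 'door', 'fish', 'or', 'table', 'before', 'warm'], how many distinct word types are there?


Listing all tokens and tracking unique types:
  Token 1: 'never' -> NEW (unique so far: 1)
  Token 2: 'chair' -> NEW (unique so far: 2)
  Token 3: 'under' -> NEW (unique so far: 3)
  Token 4: 'door' -> NEW (unique so far: 4)
  Token 5: 'fish' -> NEW (unique so far: 5)
  Token 6: 'or' -> NEW (unique so far: 6)
  Token 7: 'table' -> NEW (unique so far: 7)
  Token 8: 'before' -> NEW (unique so far: 8)
  Token 9: 'warm' -> NEW (unique so far: 9)
Unique types: ('before', 'chair', 'door', 'fish', 'never', 'or', 'table', 'under', 'warm')
Vocabulary size: 9

9


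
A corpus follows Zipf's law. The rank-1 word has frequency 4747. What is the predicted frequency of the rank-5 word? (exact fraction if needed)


Zipf's law: freq(rank) = f1 / rank
f1 = 4747, rank = 5
freq = 4747 / 5
GCD(4747, 5) = 1
Simplified: 4747/5

4747/5


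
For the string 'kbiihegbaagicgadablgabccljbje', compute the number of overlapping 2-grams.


String 'kbiihegbaagicgadablgabccljbje' has length L = 29.
Number of overlapping n-grams = L - n + 1
Substituting: 29 - 2 + 1 = 28

28


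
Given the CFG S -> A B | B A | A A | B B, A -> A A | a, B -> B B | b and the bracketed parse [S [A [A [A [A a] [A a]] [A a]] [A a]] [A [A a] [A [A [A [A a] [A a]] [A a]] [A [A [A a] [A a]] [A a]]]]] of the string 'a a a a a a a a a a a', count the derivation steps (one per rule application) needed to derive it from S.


Every bracketed nonterminal node [X ...] in the tree is produced by exactly one rule application.
Reading the tree off as a leftmost derivation:
  Step 1: S  =>  A A   (applied S -> A A)
  Step 2: A A  =>  A A A   (applied A -> A A)
  Step 3: A A A  =>  A A A A   (applied A -> A A)
  Step 4: A A A A  =>  A A A A A   (applied A -> A A)
  Step 5: A A A A A  =>  a A A A A   (applied A -> a)
  Step 6: a A A A A  =>  a a A A A   (applied A -> a)
  Step 7: a a A A A  =>  a a a A A   (applied A -> a)
  Step 8: a a a A A  =>  a a a a A   (applied A -> a)
  Step 9: a a a a A  =>  a a a a A A   (applied A -> A A)
  Step 10: a a a a A A  =>  a a a a a A   (applied A -> a)
  Step 11: a a a a a A  =>  a a a a a A A   (applied A -> A A)
  Step 12: a a a a a A A  =>  a a a a a A A A   (applied A -> A A)
  Step 13: a a a a a A A A  =>  a a a a a A A A A   (applied A -> A A)
  Step 14: a a a a a A A A A  =>  a a a a a a A A A   (applied A -> a)
  Step 15: a a a a a a A A A  =>  a a a a a a a A A   (applied A -> a)
  Step 16: a a a a a a a A A  =>  a a a a a a a a A   (applied A -> a)
  Step 17: a a a a a a a a A  =>  a a a a a a a a A A   (applied A -> A A)
  Step 18: a a a a a a a a A A  =>  a a a a a a a a A A A   (applied A -> A A)
  Step 19: a a a a a a a a A A A  =>  a a a a a a a a a A A   (applied A -> a)
  Step 20: a a a a a a a a a A A  =>  a a a a a a a a a a A   (applied A -> a)
  Step 21: a a a a a a a a a a A  =>  a a a a a a a a a a a   (applied A -> a)
Final yield: a a a a a a a a a a a
Total rewrite steps: 21

21


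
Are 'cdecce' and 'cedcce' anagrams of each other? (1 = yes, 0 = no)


Sort characters of 'cdecce': 'cccdee'
Sort characters of 'cedcce': 'cccdee'
Sorted forms match -> they ARE anagrams
Result: 1

1


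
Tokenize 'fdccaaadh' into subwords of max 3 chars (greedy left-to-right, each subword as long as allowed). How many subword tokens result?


'fdccaaadh' has 9 characters.
Chunking with max size 3:
  Chunk 1: 'fdc' (positions 0-2)
  Chunk 2: 'caa' (positions 3-5)
  Chunk 3: 'adh' (positions 6-8)
Total chunks: ceil(9 / 3) = 3

3


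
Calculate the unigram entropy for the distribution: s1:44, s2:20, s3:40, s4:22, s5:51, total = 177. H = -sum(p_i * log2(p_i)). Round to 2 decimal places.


Computing entropy H = -sum(p_i * log2(p_i)):
  s1: p = 44/177 = 0.2486, -p*log2(p) = 0.4992
  s2: p = 20/177 = 0.1130, -p*log2(p) = 0.3554
  s3: p = 40/177 = 0.2260, -p*log2(p) = 0.4849
  s4: p = 22/177 = 0.1243, -p*log2(p) = 0.3739
  s5: p = 51/177 = 0.2881, -p*log2(p) = 0.5173
H = sum of terms = 2.2307
Rounded to 2 decimals: 2.23

2.23


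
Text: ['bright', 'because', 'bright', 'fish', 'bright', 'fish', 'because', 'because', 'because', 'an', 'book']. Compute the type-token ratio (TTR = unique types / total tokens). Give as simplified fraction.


Tokens: 11
Unique types: ('an', 'because', 'book', 'bright', 'fish') = 5
TTR = 5/11
Already in lowest terms.

5/11


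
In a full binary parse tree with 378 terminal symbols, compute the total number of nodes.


Leaf nodes (terminals): 378
Internal nodes = n - 1 = 378 - 1 = 377
Total = leaves + internal = 378 + 377 = 755

755


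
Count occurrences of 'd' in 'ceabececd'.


Scanning 'ceabececd' for 'd':
  Position 8: 'd' -> MATCH (count: 1)
Total occurrences of 'd': 1

1


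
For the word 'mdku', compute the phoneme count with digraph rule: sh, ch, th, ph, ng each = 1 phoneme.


Parsing 'mdku' greedily, digraphs first:
  'm' -> consonant phoneme (phonemes so far: 1)
  'd' -> consonant phoneme (phonemes so far: 2)
  'k' -> consonant phoneme (phonemes so far: 3)
  'u' -> vowel phoneme (phonemes so far: 4)
Total phonemes: 4

4


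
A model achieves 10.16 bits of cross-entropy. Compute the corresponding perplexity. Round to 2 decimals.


Perplexity formula: PP = 2^H
H = 10.16
PP = 2^10.16
Decompose: 2^10.16 = 2^10 * 2^0.16
2^10 = 1024, 2^0.16 ~ 1.1172871
PP ~ 1024 * 1.1172871 = 1144.1019904
Rounded to 2 decimals: 1144.10

1144.10


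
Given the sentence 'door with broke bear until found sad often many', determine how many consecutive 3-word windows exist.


Word trigrams from [9] words:
  Trigram 1: (door with broke)
  Trigram 2: (with broke bear)
  Trigram 3: (broke bear until)
  Trigram 4: (bear until found)
  Trigram 5: (until found sad)
  Trigram 6: (found sad often)
  Trigram 7: (sad often many)
Total word trigrams: 9 - 2 = 7

7


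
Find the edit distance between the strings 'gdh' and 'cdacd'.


Building DP table for s1='gdh' (len 3) and s2='cdacd' (len 5):
       c  d  a  c  d
    0  1  2  3  4  5
  g 1  1  2  3  4  5
  d 2  2  1  2  3  4
  h 3  3  2  2  3  4
Edit distance = dp[3][5] = 4

4


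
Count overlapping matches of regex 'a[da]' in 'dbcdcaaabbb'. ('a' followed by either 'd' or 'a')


Pattern: a[da] means 'a' followed by either 'd' or 'a'.
Scanning 'dbcdcaaabbb' position-by-position:
  Pos 0: window 'db' -> no
  Pos 1: window 'bc' -> no
  Pos 2: window 'cd' -> no
  Pos 3: window 'dc' -> no
  Pos 4: window 'ca' -> no
  Pos 5: window 'aa' -> MATCH
  Pos 6: window 'aa' -> MATCH
  Pos 7: window 'ab' -> no
  Pos 8: window 'bb' -> no
  Pos 9: window 'bb' -> no
  Pos 10: window 'b' -> no
Total matches: 2

2


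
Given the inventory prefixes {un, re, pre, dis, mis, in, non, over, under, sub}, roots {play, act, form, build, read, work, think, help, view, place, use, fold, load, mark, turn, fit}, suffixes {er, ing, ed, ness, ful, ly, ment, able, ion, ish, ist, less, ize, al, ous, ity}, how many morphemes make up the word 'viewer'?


Segmenting 'viewer' against the inventory:
  'view' -> root (morpheme 1)
  'er' -> suffix (morpheme 2)
Total morphemes: 2

2


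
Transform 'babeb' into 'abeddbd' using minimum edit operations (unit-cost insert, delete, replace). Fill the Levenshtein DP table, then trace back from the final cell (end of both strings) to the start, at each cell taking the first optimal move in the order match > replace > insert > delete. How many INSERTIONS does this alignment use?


Edit distance = 4. Backtracking from cell (5, 7) with preference match > replace > insert > delete,
then listing the resulting alignment 'babeb' -> 'abeddbd' left to right:
  Step 1: delete 'b'
  Step 2: keep 'a'
  Step 3: keep 'b'
  Step 4: keep 'e'
  Step 5: insert 'd' [insertion #1]
  Step 6: insert 'd' [insertion #2]
  Step 7: keep 'b'
  Step 8: insert 'd' [insertion #3]
Total insertions: 3

3


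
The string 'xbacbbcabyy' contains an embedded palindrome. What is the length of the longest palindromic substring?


Scanning 'xbacbbcabyy' for palindromic substrings.
Substring at positions 1-8: 'bacbbcab'.
Check: reverse('bacbbcab') = 'bacbbcab' -> palindrome confirmed.
Neighbouring characters ('x' / 'y') break symmetry, so it cannot extend further.
No longer palindromic substring exists; longest length = 8

8


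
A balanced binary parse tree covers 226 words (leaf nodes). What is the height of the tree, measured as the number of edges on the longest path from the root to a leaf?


In a balanced binary tree with n leaves the deepest leaf is ceil(log2(n)) edges below the root.
log2(226) = 7.8202
ceil(7.8202) = 8
height (edges) = 8

8


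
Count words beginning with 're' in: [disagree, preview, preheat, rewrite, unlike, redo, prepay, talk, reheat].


Checking each word for prefix 're':
  'disagree' -> no (count: 0)
  'preview' -> no (count: 0)
  'preheat' -> no (count: 0)
  'rewrite' -> YES, starts with 're' (count: 1)
  'unlike' -> no (count: 1)
  'redo' -> YES, starts with 're' (count: 2)
  'prepay' -> no (count: 2)
  'talk' -> no (count: 2)
  'reheat' -> YES, starts with 're' (count: 3)
Total with prefix 're': 3

3


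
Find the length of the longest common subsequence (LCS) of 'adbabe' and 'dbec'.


DP table for LCS of 'adbabe' and 'dbec':
       d  b  e  c
    0  0  0  0  0
  a 0  0  0  0  0
  d 0  1  1  1  1
  b 0  1  2  2  2
  a 0  1  2  2  2
  b 0  1  2  2  2
  e 0  1  2  3  3
LCS: 'dbe'
LCS length = 3

3


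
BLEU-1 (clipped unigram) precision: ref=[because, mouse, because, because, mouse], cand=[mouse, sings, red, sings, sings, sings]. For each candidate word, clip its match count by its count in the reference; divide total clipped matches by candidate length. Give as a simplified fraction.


Reference word counts: {'because': 3, 'mouse': 2}
Checking each candidate word (with clipping):
  'mouse' -> in reference (ref count 2, used 1/2) -> match (matches: 1)
  'sings' -> not in reference -> no match (matches: 1)
  'red' -> not in reference -> no match (matches: 1)
  'sings' -> not in reference -> no match (matches: 1)
  'sings' -> not in reference -> no match (matches: 1)
  'sings' -> not in reference -> no match (matches: 1)
Clipped matches: 1, Candidate length: 6
Precision = 1/6

1/6


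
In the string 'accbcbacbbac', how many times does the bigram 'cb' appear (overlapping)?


Scanning 'accbcbacbbac' for bigram 'cb':
  Position 0: 'ac' -> no
  Position 1: 'cc' -> no
  Position 2: 'cb' -> MATCH
  Position 3: 'bc' -> no
  Position 4: 'cb' -> MATCH
  Position 5: 'ba' -> no
  Position 6: 'ac' -> no
  Position 7: 'cb' -> MATCH
  Position 8: 'bb' -> no
  Position 9: 'ba' -> no
  Position 10: 'ac' -> no
Total matches: 3

3


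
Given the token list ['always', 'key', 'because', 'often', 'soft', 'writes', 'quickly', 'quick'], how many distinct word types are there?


Listing all tokens and tracking unique types:
  Token 1: 'always' -> NEW (unique so far: 1)
  Token 2: 'key' -> NEW (unique so far: 2)
  Token 3: 'because' -> NEW (unique so far: 3)
  Token 4: 'often' -> NEW (unique so far: 4)
  Token 5: 'soft' -> NEW (unique so far: 5)
  Token 6: 'writes' -> NEW (unique so far: 6)
  Token 7: 'quickly' -> NEW (unique so far: 7)
  Token 8: 'quick' -> NEW (unique so far: 8)
Unique types: ('always', 'because', 'key', 'often', 'quick', 'quickly', 'soft', 'writes')
Vocabulary size: 8

8


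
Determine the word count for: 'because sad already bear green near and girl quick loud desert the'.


Counting words by splitting on spaces:
  Word 1: 'because'
  Word 2: 'sad'
  Word 3: 'already'
  Word 4: 'bear'
  Word 5: 'green'
  Word 6: 'near'
  Word 7: 'and'
  Word 8: 'girl'
  Word 9: 'quick'
  Word 10: 'loud'
  Word 11: 'desert'
  Word 12: 'the'
Total words: 12

12


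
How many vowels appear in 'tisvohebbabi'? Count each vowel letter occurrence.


Scanning each character of 'tisvohebbabi':
  Position 1: 't' -> consonant (running count: 0)
  Position 2: 'i' -> vowel (running count: 1)
  Position 3: 's' -> consonant (running count: 1)
  Position 4: 'v' -> consonant (running count: 1)
  Position 5: 'o' -> vowel (running count: 2)
  Position 6: 'h' -> consonant (running count: 2)
  Position 7: 'e' -> vowel (running count: 3)
  Position 8: 'b' -> consonant (running count: 3)
  Position 9: 'b' -> consonant (running count: 3)
  Position 10: 'a' -> vowel (running count: 4)
  Position 11: 'b' -> consonant (running count: 4)
  Position 12: 'i' -> vowel (running count: 5)
Total vowels: 5

5


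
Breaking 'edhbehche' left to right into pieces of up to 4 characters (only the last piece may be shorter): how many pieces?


'edhbehche' has 9 characters.
Chunking with max size 4:
  Chunk 1: 'edhb' (positions 0-3)
  Chunk 2: 'ehch' (positions 4-7)
  Chunk 3: 'e' (positions 8-8)
Total chunks: ceil(9 / 4) = 3

3


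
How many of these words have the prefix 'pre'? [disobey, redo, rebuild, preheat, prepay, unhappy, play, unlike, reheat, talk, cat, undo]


Checking each word for prefix 'pre':
  'disobey' -> no (count: 0)
  'redo' -> no (count: 0)
  'rebuild' -> no (count: 0)
  'preheat' -> YES, starts with 'pre' (count: 1)
  'prepay' -> YES, starts with 'pre' (count: 2)
  'unhappy' -> no (count: 2)
  'play' -> no (count: 2)
  'unlike' -> no (count: 2)
  'reheat' -> no (count: 2)
  'talk' -> no (count: 2)
  'cat' -> no (count: 2)
  'undo' -> no (count: 2)
Total with prefix 'pre': 2

2


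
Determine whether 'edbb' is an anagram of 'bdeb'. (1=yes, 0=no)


Sort characters of 'edbb': 'bbde'
Sort characters of 'bdeb': 'bbde'
Sorted forms match -> they ARE anagrams
Result: 1

1


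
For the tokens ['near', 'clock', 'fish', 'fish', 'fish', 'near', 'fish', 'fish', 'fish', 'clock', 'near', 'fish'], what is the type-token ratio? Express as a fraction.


Tokens: 12
Unique types: ('clock', 'fish', 'near') = 3
TTR = 3/12
Simplify: divide both by 3 -> 1/4
TTR = 1/4

1/4


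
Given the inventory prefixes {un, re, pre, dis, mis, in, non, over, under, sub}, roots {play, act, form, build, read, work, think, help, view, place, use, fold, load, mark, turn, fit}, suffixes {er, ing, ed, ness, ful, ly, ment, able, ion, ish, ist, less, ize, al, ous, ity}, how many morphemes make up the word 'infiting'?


Segmenting 'infiting' against the inventory:
  'in' -> prefix (morpheme 1)
  'fit' -> root (morpheme 2)
  'ing' -> suffix (morpheme 3)
Total morphemes: 3

3


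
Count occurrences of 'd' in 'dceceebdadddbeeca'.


Scanning 'dceceebdadddbeeca' for 'd':
  Position 0: 'd' -> MATCH (count: 1)
  Position 7: 'd' -> MATCH (count: 2)
  Position 9: 'd' -> MATCH (count: 3)
  Position 10: 'd' -> MATCH (count: 4)
  Position 11: 'd' -> MATCH (count: 5)
Total occurrences of 'd': 5

5


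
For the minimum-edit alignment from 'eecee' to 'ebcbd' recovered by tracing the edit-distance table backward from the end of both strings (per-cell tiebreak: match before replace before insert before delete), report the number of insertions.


Edit distance = 3. Backtracking from cell (5, 5) with preference match > replace > insert > delete,
then listing the resulting alignment 'eecee' -> 'ebcbd' left to right:
  Step 1: keep 'e'
  Step 2: replace e->b
  Step 3: keep 'c'
  Step 4: replace e->b
  Step 5: replace e->d
Total insertions: 0

0


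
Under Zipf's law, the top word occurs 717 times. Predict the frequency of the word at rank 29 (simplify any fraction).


Zipf's law: freq(rank) = f1 / rank
f1 = 717, rank = 29
freq = 717 / 29
GCD(717, 29) = 1
Simplified: 717/29

717/29


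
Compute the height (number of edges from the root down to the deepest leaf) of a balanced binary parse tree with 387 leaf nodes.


In a balanced binary tree with n leaves the deepest leaf is ceil(log2(n)) edges below the root.
log2(387) = 8.5962
ceil(8.5962) = 9
height (edges) = 9

9


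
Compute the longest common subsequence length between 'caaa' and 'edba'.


DP table for LCS of 'caaa' and 'edba':
       e  d  b  a
    0  0  0  0  0
  c 0  0  0  0  0
  a 0  0  0  0  1
  a 0  0  0  0  1
  a 0  0  0  0  1
LCS: 'a'
LCS length = 1

1


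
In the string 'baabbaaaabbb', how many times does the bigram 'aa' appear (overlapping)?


Scanning 'baabbaaaabbb' for bigram 'aa':
  Position 0: 'ba' -> no
  Position 1: 'aa' -> MATCH
  Position 2: 'ab' -> no
  Position 3: 'bb' -> no
  Position 4: 'ba' -> no
  Position 5: 'aa' -> MATCH
  Position 6: 'aa' -> MATCH
  Position 7: 'aa' -> MATCH
  Position 8: 'ab' -> no
  Position 9: 'bb' -> no
  Position 10: 'bb' -> no
Total matches: 4

4


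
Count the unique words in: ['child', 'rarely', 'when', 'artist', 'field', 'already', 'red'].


Listing all tokens and tracking unique types:
  Token 1: 'child' -> NEW (unique so far: 1)
  Token 2: 'rarely' -> NEW (unique so far: 2)
  Token 3: 'when' -> NEW (unique so far: 3)
  Token 4: 'artist' -> NEW (unique so far: 4)
  Token 5: 'field' -> NEW (unique so far: 5)
  Token 6: 'already' -> NEW (unique so far: 6)
  Token 7: 'red' -> NEW (unique so far: 7)
Unique types: ('already', 'artist', 'child', 'field', 'rarely', 'red', 'when')
Vocabulary size: 7

7


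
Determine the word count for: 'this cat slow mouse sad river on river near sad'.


Counting words by splitting on spaces:
  Word 1: 'this'
  Word 2: 'cat'
  Word 3: 'slow'
  Word 4: 'mouse'
  Word 5: 'sad'
  Word 6: 'river'
  Word 7: 'on'
  Word 8: 'river'
  Word 9: 'near'
  Word 10: 'sad'
Total words: 10

10


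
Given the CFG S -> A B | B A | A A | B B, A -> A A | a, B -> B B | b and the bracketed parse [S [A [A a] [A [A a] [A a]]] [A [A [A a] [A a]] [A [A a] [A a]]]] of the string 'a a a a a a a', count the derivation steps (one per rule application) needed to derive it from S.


Every bracketed nonterminal node [X ...] in the tree is produced by exactly one rule application.
Reading the tree off as a leftmost derivation:
  Step 1: S  =>  A A   (applied S -> A A)
  Step 2: A A  =>  A A A   (applied A -> A A)
  Step 3: A A A  =>  a A A   (applied A -> a)
  Step 4: a A A  =>  a A A A   (applied A -> A A)
  Step 5: a A A A  =>  a a A A   (applied A -> a)
  Step 6: a a A A  =>  a a a A   (applied A -> a)
  Step 7: a a a A  =>  a a a A A   (applied A -> A A)
  Step 8: a a a A A  =>  a a a A A A   (applied A -> A A)
  Step 9: a a a A A A  =>  a a a a A A   (applied A -> a)
  Step 10: a a a a A A  =>  a a a a a A   (applied A -> a)
  Step 11: a a a a a A  =>  a a a a a A A   (applied A -> A A)
  Step 12: a a a a a A A  =>  a a a a a a A   (applied A -> a)
  Step 13: a a a a a a A  =>  a a a a a a a   (applied A -> a)
Final yield: a a a a a a a
Total rewrite steps: 13

13


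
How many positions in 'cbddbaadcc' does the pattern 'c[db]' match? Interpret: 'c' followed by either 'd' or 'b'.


Pattern: c[db] means 'c' followed by either 'd' or 'b'.
Scanning 'cbddbaadcc' position-by-position:
  Pos 0: window 'cb' -> MATCH
  Pos 1: window 'bd' -> no
  Pos 2: window 'dd' -> no
  Pos 3: window 'db' -> no
  Pos 4: window 'ba' -> no
  Pos 5: window 'aa' -> no
  Pos 6: window 'ad' -> no
  Pos 7: window 'dc' -> no
  Pos 8: window 'cc' -> no
  Pos 9: window 'c' -> no
Total matches: 1

1


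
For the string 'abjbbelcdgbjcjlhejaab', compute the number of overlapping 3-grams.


String 'abjbbelcdgbjcjlhejaab' has length L = 21.
Number of overlapping n-grams = L - n + 1
Substituting: 21 - 3 + 1 = 19

19


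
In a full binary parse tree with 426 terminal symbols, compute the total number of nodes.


Leaf nodes (terminals): 426
Internal nodes = n - 1 = 426 - 1 = 425
Total = leaves + internal = 426 + 425 = 851

851


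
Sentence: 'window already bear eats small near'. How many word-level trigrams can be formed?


Word trigrams from [6] words:
  Trigram 1: (window already bear)
  Trigram 2: (already bear eats)
  Trigram 3: (bear eats small)
  Trigram 4: (eats small near)
Total word trigrams: 6 - 2 = 4

4


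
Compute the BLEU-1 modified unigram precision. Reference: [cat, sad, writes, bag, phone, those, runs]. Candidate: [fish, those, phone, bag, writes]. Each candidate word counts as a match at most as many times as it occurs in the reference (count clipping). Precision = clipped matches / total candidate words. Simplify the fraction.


Reference word counts: {'bag': 1, 'cat': 1, 'phone': 1, 'runs': 1, 'sad': 1, 'those': 1, 'writes': 1}
Checking each candidate word (with clipping):
  'fish' -> not in reference -> no match (matches: 0)
  'those' -> in reference (ref count 1, used 1/1) -> match (matches: 1)
  'phone' -> in reference (ref count 1, used 1/1) -> match (matches: 2)
  'bag' -> in reference (ref count 1, used 1/1) -> match (matches: 3)
  'writes' -> in reference (ref count 1, used 1/1) -> match (matches: 4)
Clipped matches: 4, Candidate length: 5
Precision = 4/5

4/5


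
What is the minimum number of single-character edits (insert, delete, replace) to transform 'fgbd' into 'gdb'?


Building DP table for s1='fgbd' (len 4) and s2='gdb' (len 3):
       g  d  b
    0  1  2  3
  f 1  1  2  3
  g 2  1  2  3
  b 3  2  2  2
  d 4  3  2  3
Edit distance = dp[4][3] = 3

3


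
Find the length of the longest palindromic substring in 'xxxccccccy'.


Scanning 'xxxccccccy' for palindromic substrings.
Substring at positions 3-8: 'cccccc'.
Check: reverse('cccccc') = 'cccccc' -> palindrome confirmed.
Neighbouring characters ('x' / 'y') break symmetry, so it cannot extend further.
No longer palindromic substring exists; longest length = 6

6


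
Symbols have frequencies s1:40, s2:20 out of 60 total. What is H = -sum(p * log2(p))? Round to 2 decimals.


Computing entropy H = -sum(p_i * log2(p_i)):
  s1: p = 40/60 = 0.6667, -p*log2(p) = 0.3900
  s2: p = 20/60 = 0.3333, -p*log2(p) = 0.5283
H = sum of terms = 0.9183
Rounded to 2 decimals: 0.92

0.92


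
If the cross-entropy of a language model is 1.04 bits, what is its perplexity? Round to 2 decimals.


Perplexity formula: PP = 2^H
H = 1.04
PP = 2^1.04
Decompose: 2^1.04 = 2^1 * 2^0.04
2^1 = 2, 2^0.04 ~ 1.0281138
PP ~ 2 * 1.0281138 = 2.0562276
Rounded to 2 decimals: 2.06

2.06


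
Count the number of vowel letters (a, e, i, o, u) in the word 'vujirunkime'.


Scanning each character of 'vujirunkime':
  Position 1: 'v' -> consonant (running count: 0)
  Position 2: 'u' -> vowel (running count: 1)
  Position 3: 'j' -> consonant (running count: 1)
  Position 4: 'i' -> vowel (running count: 2)
  Position 5: 'r' -> consonant (running count: 2)
  Position 6: 'u' -> vowel (running count: 3)
  Position 7: 'n' -> consonant (running count: 3)
  Position 8: 'k' -> consonant (running count: 3)
  Position 9: 'i' -> vowel (running count: 4)
  Position 10: 'm' -> consonant (running count: 4)
  Position 11: 'e' -> vowel (running count: 5)
Total vowels: 5

5


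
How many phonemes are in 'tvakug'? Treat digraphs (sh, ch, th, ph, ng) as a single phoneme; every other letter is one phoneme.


Parsing 'tvakug' greedily, digraphs first:
  't' -> consonant phoneme (phonemes so far: 1)
  'v' -> consonant phoneme (phonemes so far: 2)
  'a' -> vowel phoneme (phonemes so far: 3)
  'k' -> consonant phoneme (phonemes so far: 4)
  'u' -> vowel phoneme (phonemes so far: 5)
  'g' -> consonant phoneme (phonemes so far: 6)
Total phonemes: 6

6


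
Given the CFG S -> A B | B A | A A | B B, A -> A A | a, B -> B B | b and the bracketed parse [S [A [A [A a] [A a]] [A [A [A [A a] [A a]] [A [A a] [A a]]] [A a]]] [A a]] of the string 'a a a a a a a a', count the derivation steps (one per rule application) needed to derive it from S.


Every bracketed nonterminal node [X ...] in the tree is produced by exactly one rule application.
Reading the tree off as a leftmost derivation:
  Step 1: S  =>  A A   (applied S -> A A)
  Step 2: A A  =>  A A A   (applied A -> A A)
  Step 3: A A A  =>  A A A A   (applied A -> A A)
  Step 4: A A A A  =>  a A A A   (applied A -> a)
  Step 5: a A A A  =>  a a A A   (applied A -> a)
  Step 6: a a A A  =>  a a A A A   (applied A -> A A)
  Step 7: a a A A A  =>  a a A A A A   (applied A -> A A)
  Step 8: a a A A A A  =>  a a A A A A A   (applied A -> A A)
  Step 9: a a A A A A A  =>  a a a A A A A   (applied A -> a)
  Step 10: a a a A A A A  =>  a a a a A A A   (applied A -> a)
  Step 11: a a a a A A A  =>  a a a a A A A A   (applied A -> A A)
  Step 12: a a a a A A A A  =>  a a a a a A A A   (applied A -> a)
  Step 13: a a a a a A A A  =>  a a a a a a A A   (applied A -> a)
  Step 14: a a a a a a A A  =>  a a a a a a a A   (applied A -> a)
  Step 15: a a a a a a a A  =>  a a a a a a a a   (applied A -> a)
Final yield: a a a a a a a a
Total rewrite steps: 15

15


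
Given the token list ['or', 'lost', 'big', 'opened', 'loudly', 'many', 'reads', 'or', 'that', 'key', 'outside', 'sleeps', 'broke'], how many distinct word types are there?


Listing all tokens and tracking unique types:
  Token 1: 'or' -> NEW (unique so far: 1)
  Token 2: 'lost' -> NEW (unique so far: 2)
  Token 3: 'big' -> NEW (unique so far: 3)
  Token 4: 'opened' -> NEW (unique so far: 4)
  Token 5: 'loudly' -> NEW (unique so far: 5)
  Token 6: 'many' -> NEW (unique so far: 6)
  Token 7: 'reads' -> NEW (unique so far: 7)
  Token 8: 'or' -> duplicate (unique so far: 7)
  Token 9: 'that' -> NEW (unique so far: 8)
  Token 10: 'key' -> NEW (unique so far: 9)
  Token 11: 'outside' -> NEW (unique so far: 10)
  Token 12: 'sleeps' -> NEW (unique so far: 11)
  Token 13: 'broke' -> NEW (unique so far: 12)
Unique types: ('big', 'broke', 'key', 'lost', 'loudly', 'many', 'opened', 'or', 'outside', 'reads', 'sleeps', 'that')
Vocabulary size: 12

12


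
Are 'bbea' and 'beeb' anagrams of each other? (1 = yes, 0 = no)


Sort characters of 'bbea': 'abbe'
Sort characters of 'beeb': 'bbee'
Sorted forms differ -> they are NOT anagrams
Result: 0

0


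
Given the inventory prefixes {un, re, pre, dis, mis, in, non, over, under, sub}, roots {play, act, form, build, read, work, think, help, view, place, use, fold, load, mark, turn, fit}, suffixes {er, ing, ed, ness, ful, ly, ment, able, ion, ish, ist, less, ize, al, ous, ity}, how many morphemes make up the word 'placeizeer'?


Segmenting 'placeizeer' against the inventory:
  'place' -> root (morpheme 1)
  'ize' -> suffix (morpheme 2)
  'er' -> suffix (morpheme 3)
Total morphemes: 3

3


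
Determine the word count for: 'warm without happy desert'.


Counting words by splitting on spaces:
  Word 1: 'warm'
  Word 2: 'without'
  Word 3: 'happy'
  Word 4: 'desert'
Total words: 4

4


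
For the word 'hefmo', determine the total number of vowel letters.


Scanning each character of 'hefmo':
  Position 1: 'h' -> consonant (running count: 0)
  Position 2: 'e' -> vowel (running count: 1)
  Position 3: 'f' -> consonant (running count: 1)
  Position 4: 'm' -> consonant (running count: 1)
  Position 5: 'o' -> vowel (running count: 2)
Total vowels: 2

2


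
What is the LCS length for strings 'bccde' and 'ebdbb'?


DP table for LCS of 'bccde' and 'ebdbb':
       e  b  d  b  b
    0  0  0  0  0  0
  b 0  0  1  1  1  1
  c 0  0  1  1  1  1
  c 0  0  1  1  1  1
  d 0  0  1  2  2  2
  e 0  1  1  2  2  2
LCS: 'bd'
LCS length = 2

2


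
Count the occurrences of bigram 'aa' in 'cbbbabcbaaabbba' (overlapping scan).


Scanning 'cbbbabcbaaabbba' for bigram 'aa':
  Position 0: 'cb' -> no
  Position 1: 'bb' -> no
  Position 2: 'bb' -> no
  Position 3: 'ba' -> no
  Position 4: 'ab' -> no
  Position 5: 'bc' -> no
  Position 6: 'cb' -> no
  Position 7: 'ba' -> no
  Position 8: 'aa' -> MATCH
  Position 9: 'aa' -> MATCH
  Position 10: 'ab' -> no
  Position 11: 'bb' -> no
  Position 12: 'bb' -> no
  Position 13: 'ba' -> no
Total matches: 2

2


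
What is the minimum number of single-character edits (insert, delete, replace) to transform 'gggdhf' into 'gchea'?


Building DP table for s1='gggdhf' (len 6) and s2='gchea' (len 5):
       g  c  h  e  a
    0  1  2  3  4  5
  g 1  0  1  2  3  4
  g 2  1  1  2  3  4
  g 3  2  2  2  3  4
  d 4  3  3  3  3  4
  h 5  4  4  3  4  4
  f 6  5  5  4  4  5
Edit distance = dp[6][5] = 5

5


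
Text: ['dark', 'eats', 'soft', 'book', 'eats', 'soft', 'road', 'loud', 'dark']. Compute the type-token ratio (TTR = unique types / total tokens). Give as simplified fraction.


Tokens: 9
Unique types: ('book', 'dark', 'eats', 'loud', 'road', 'soft') = 6
TTR = 6/9
Simplify: divide both by 3 -> 2/3
TTR = 2/3

2/3


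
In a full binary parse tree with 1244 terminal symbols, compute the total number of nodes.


Leaf nodes (terminals): 1244
Internal nodes = n - 1 = 1244 - 1 = 1243
Total = leaves + internal = 1244 + 1243 = 2487

2487


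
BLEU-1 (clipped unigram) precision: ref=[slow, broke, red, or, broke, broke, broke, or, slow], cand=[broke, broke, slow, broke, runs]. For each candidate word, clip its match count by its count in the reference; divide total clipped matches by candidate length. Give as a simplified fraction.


Reference word counts: {'broke': 4, 'or': 2, 'red': 1, 'slow': 2}
Checking each candidate word (with clipping):
  'broke' -> in reference (ref count 4, used 1/4) -> match (matches: 1)
  'broke' -> in reference (ref count 4, used 2/4) -> match (matches: 2)
  'slow' -> in reference (ref count 2, used 1/2) -> match (matches: 3)
  'broke' -> in reference (ref count 4, used 3/4) -> match (matches: 4)
  'runs' -> not in reference -> no match (matches: 4)
Clipped matches: 4, Candidate length: 5
Precision = 4/5

4/5


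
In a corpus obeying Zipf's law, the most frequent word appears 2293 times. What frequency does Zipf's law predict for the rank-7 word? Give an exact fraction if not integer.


Zipf's law: freq(rank) = f1 / rank
f1 = 2293, rank = 7
freq = 2293 / 7
GCD(2293, 7) = 1
Simplified: 2293/7

2293/7


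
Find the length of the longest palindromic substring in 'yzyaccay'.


Scanning 'yzyaccay' for palindromic substrings.
Substring at positions 2-7: 'yaccay'.
Check: reverse('yaccay') = 'yaccay' -> palindrome confirmed.
Neighbouring characters ('z' / '-') break symmetry, so it cannot extend further.
No longer palindromic substring exists; longest length = 6

6


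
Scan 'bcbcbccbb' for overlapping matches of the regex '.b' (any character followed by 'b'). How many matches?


Pattern: .b means any character followed by 'b'.
Scanning 'bcbcbccbb' position-by-position:
  Pos 0: window 'bc' -> no
  Pos 1: window 'cb' -> MATCH
  Pos 2: window 'bc' -> no
  Pos 3: window 'cb' -> MATCH
  Pos 4: window 'bc' -> no
  Pos 5: window 'cc' -> no
  Pos 6: window 'cb' -> MATCH
  Pos 7: window 'bb' -> MATCH
  Pos 8: window 'b' -> no
Total matches: 4

4


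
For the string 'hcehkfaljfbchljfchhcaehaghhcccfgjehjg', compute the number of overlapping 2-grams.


String 'hcehkfaljfbchljfchhcaehaghhcccfgjehjg' has length L = 37.
Number of overlapping n-grams = L - n + 1
Substituting: 37 - 2 + 1 = 36

36


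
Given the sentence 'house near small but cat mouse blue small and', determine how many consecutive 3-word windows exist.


Word trigrams from [9] words:
  Trigram 1: (house near small)
  Trigram 2: (near small but)
  Trigram 3: (small but cat)
  Trigram 4: (but cat mouse)
  Trigram 5: (cat mouse blue)
  Trigram 6: (mouse blue small)
  Trigram 7: (blue small and)
Total word trigrams: 9 - 2 = 7

7


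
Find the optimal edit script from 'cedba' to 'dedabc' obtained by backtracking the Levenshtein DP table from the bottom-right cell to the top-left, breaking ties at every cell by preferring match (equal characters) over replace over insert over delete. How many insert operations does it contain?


Edit distance = 3. Backtracking from cell (5, 6) with preference match > replace > insert > delete,
then listing the resulting alignment 'cedba' -> 'dedabc' left to right:
  Step 1: replace c->d
  Step 2: keep 'e'
  Step 3: keep 'd'
  Step 4: insert 'a' [insertion #1]
  Step 5: keep 'b'
  Step 6: replace a->c
Total insertions: 1

1


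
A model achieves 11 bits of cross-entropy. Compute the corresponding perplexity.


Perplexity formula: PP = 2^H
H = 11
PP = 2^11
PP = 2^11 = 2048

2048


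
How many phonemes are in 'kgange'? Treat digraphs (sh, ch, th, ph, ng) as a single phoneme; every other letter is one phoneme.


Parsing 'kgange' greedily, digraphs first:
  'k' -> consonant phoneme (phonemes so far: 1)
  'g' -> consonant phoneme (phonemes so far: 2)
  'a' -> vowel phoneme (phonemes so far: 3)
  'ng' -> digraph (1 consonant phoneme) (phonemes so far: 4)
  'e' -> vowel phoneme (phonemes so far: 5)
Total phonemes: 5

5


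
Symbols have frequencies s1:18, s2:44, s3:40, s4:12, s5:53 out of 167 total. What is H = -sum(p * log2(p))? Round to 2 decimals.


Computing entropy H = -sum(p_i * log2(p_i)):
  s1: p = 18/167 = 0.1078, -p*log2(p) = 0.3464
  s2: p = 44/167 = 0.2635, -p*log2(p) = 0.5070
  s3: p = 40/167 = 0.2395, -p*log2(p) = 0.4938
  s4: p = 12/167 = 0.0719, -p*log2(p) = 0.2730
  s5: p = 53/167 = 0.3174, -p*log2(p) = 0.5255
H = sum of terms = 2.1457
Rounded to 2 decimals: 2.15

2.15


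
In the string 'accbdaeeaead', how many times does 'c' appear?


Scanning 'accbdaeeaead' for 'c':
  Position 1: 'c' -> MATCH (count: 1)
  Position 2: 'c' -> MATCH (count: 2)
Total occurrences of 'c': 2

2


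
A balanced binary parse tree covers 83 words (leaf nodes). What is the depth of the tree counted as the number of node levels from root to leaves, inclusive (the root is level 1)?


In a balanced binary tree with n leaves the deepest leaf is ceil(log2(n)) edges below the root,
so counting node levels inclusive of root and leaves gives ceil(log2(n)) + 1 levels.
log2(83) = 6.3750
ceil(6.3750) = 7
levels = 7 + 1 = 8

8


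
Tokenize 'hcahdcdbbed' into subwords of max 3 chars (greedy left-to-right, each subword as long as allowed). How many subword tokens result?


'hcahdcdbbed' has 11 characters.
Chunking with max size 3:
  Chunk 1: 'hca' (positions 0-2)
  Chunk 2: 'hdc' (positions 3-5)
  Chunk 3: 'dbb' (positions 6-8)
  Chunk 4: 'ed' (positions 9-10)
Total chunks: ceil(11 / 3) = 4

4


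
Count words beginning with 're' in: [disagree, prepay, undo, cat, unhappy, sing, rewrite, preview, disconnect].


Checking each word for prefix 're':
  'disagree' -> no (count: 0)
  'prepay' -> no (count: 0)
  'undo' -> no (count: 0)
  'cat' -> no (count: 0)
  'unhappy' -> no (count: 0)
  'sing' -> no (count: 0)
  'rewrite' -> YES, starts with 're' (count: 1)
  'preview' -> no (count: 1)
  'disconnect' -> no (count: 1)
Total with prefix 're': 1

1


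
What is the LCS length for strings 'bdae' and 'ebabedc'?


DP table for LCS of 'bdae' and 'ebabedc':
       e  b  a  b  e  d  c
    0  0  0  0  0  0  0  0
  b 0  0  1  1  1  1  1  1
  d 0  0  1  1  1  1  2  2
  a 0  0  1  2  2  2  2  2
  e 0  1  1  2  2  3  3  3
LCS: 'bae'
LCS length = 3

3


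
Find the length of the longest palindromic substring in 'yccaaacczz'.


Scanning 'yccaaacczz' for palindromic substrings.
Substring at positions 1-7: 'ccaaacc'.
Check: reverse('ccaaacc') = 'ccaaacc' -> palindrome confirmed.
Neighbouring characters ('y' / 'z') break symmetry, so it cannot extend further.
No longer palindromic substring exists; longest length = 7

7
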